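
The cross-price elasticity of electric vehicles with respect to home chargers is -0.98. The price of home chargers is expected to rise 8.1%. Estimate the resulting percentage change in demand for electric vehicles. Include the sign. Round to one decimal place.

%ΔQ ≈ ε × %ΔP of home chargers = -0.98 × (8.1%) = -7.9%.
Demand for electric vehicles falls by about 7.9%.

-7.9%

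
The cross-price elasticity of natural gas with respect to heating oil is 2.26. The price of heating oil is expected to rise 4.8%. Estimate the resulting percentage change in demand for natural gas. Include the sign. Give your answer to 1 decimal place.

%ΔQ ≈ ε × %ΔP of heating oil = 2.26 × (4.8%) = 10.8%.

10.8%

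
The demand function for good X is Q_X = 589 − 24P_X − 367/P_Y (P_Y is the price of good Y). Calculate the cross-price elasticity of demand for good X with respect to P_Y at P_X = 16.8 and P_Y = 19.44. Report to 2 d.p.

0.11

At P_X = 16.8 and P_Y = 19.44: Q_X = 166.921.
∂Q_X/∂P_Y = 367/P_Y² = 0.9711.
ε = (∂Q_X/∂P_Y)(P_Y/Q_X) = 0.9711 × (19.44/166.921) ≈ 0.11.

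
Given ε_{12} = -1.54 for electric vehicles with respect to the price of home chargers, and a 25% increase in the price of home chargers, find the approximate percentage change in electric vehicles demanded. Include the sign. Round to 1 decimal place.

%ΔQ ≈ ε × %ΔP of home chargers = -1.54 × (25%) = -38.5%.

-38.5%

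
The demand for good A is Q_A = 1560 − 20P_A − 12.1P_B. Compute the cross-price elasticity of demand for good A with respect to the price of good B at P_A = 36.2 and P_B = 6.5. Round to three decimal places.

At P_A = 36.2 and P_B = 6.5: Q_A = 757.35.
∂Q_A/∂P_B = -12.1.
ε = (∂Q_A/∂P_B)(P_B/Q_A) = -12.1 × (6.5/757.35) ≈ -0.104.

-0.104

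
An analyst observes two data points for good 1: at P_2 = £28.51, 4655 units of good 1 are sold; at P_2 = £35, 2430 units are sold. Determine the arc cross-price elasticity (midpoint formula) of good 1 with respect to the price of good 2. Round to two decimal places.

-3.07

ΔQ_1 = 2430 − 4655 = -2225; ΔP_2 = 35 − 28.51 = 6.49.
Midpoints: Q̄_1 = 3542.5, P̄_2 = 31.76.
ε = (ΔQ_1/Q̄_1)/(ΔP_2/P̄_2) = (-2225/3542.5)/(6.49/31.76) ≈ -3.07.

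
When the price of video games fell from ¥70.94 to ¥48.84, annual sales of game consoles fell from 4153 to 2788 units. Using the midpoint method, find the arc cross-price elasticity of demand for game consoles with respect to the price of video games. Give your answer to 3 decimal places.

1.066

ΔQ_A = 2788 − 4153 = -1365; ΔP_B = 48.84 − 70.94 = -22.1.
Midpoints: Q̄_A = 3470.5, P̄_B = 59.89.
ε = (ΔQ_A/Q̄_A)/(ΔP_B/P̄_B) = (-1365/3470.5)/(-22.1/59.89) ≈ 1.066.
ε > 0: game consoles and video games are substitutes.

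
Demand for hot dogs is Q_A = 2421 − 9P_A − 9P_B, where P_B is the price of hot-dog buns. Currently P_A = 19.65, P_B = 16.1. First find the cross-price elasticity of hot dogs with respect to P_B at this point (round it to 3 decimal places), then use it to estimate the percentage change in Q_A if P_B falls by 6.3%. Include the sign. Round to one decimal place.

0.4%

At P_A = 19.65, P_B = 16.1: Q_A = 2099.25.
∂Q_A/∂P_B = -9.
ε = (∂Q_A/∂P_B)(P_B/Q_A) = -9.0000 × 16.1/2099.25 ≈ -0.069.
%ΔQ_A ≈ ε × %ΔP_B = -0.069 × (-6.3%) = 0.4%.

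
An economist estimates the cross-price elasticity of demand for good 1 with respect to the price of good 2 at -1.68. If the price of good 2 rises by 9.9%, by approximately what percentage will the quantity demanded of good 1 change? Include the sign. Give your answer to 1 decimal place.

-16.6%

%ΔQ ≈ ε × %ΔP of good 2 = -1.68 × (9.9%) = -16.6%.
Demand for good 1 falls by about 16.6%.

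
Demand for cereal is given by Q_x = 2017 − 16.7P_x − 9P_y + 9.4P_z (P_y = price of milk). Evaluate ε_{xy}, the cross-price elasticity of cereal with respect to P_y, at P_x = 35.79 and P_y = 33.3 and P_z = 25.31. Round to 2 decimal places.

-0.22

At P_x = 35.79 and P_y = 33.3 and P_z = 25.31: Q_x = 1357.521.
∂Q_x/∂P_y = -9.
ε = (∂Q_x/∂P_y)(P_y/Q_x) = -9 × (33.3/1357.521) ≈ -0.22.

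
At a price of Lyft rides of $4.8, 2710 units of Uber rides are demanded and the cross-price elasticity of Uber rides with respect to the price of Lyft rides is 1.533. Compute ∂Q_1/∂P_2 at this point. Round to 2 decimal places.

865.51

ε = (∂Q_1/∂P_2)·(P_2/Q_1) ⇒ ∂Q_1/∂P_2 = ε·Q_1/P_2 = 1.533 × 2710/4.8 ≈ 865.51.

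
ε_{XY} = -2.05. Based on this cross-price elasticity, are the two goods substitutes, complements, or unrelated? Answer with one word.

complements

ε = -2.05 < 0, so a higher price of good Y lowers demand for good X: complements.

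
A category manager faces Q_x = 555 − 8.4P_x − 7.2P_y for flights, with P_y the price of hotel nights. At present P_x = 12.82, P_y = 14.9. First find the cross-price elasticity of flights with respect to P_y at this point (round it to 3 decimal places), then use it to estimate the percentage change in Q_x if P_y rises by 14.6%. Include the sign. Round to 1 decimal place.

-4.6%

At P_x = 12.82, P_y = 14.9: Q_x = 340.032.
∂Q_x/∂P_y = -7.2.
ε = (∂Q_x/∂P_y)(P_y/Q_x) = -7.2000 × 14.9/340.032 ≈ -0.315.
%ΔQ_x ≈ ε × %ΔP_y = -0.315 × (14.6%) = -4.6%.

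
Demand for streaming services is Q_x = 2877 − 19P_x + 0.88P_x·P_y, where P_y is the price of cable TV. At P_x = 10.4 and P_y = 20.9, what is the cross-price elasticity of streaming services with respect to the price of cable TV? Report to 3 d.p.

0.067

At P_x = 10.4 and P_y = 20.9: Q_x = 2870.677.
∂Q_x/∂P_y = 0.88P_x = 0.88(10.4) = 9.1520.
ε = (∂Q_x/∂P_y)(P_y/Q_x) = 9.1520 × (20.9/2870.677) ≈ 0.067.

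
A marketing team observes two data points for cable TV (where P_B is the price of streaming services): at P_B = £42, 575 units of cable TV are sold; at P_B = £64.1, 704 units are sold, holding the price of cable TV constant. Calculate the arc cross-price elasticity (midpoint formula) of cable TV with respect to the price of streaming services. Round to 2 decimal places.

0.48

ΔQ_A = 704 − 575 = 129; ΔP_B = 64.1 − 42 = 22.1.
Midpoints: Q̄_A = 639.5, P̄_B = 53.05.
ε = (ΔQ_A/Q̄_A)/(ΔP_B/P̄_B) = (129/639.5)/(22.1/53.05) ≈ 0.48.
ε > 0: cable TV and streaming services are substitutes.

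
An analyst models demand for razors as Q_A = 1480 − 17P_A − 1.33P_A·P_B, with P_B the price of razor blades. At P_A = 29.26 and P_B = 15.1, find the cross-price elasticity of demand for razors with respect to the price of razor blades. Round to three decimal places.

At P_A = 29.26 and P_B = 15.1: Q_A = 394.951.
∂Q_A/∂P_B = -1.33P_A = -1.33(29.26) = -38.9158.
ε = (∂Q_A/∂P_B)(P_B/Q_A) = -38.9158 × (15.1/394.951) ≈ -1.488.
ε < 0: complements.

-1.488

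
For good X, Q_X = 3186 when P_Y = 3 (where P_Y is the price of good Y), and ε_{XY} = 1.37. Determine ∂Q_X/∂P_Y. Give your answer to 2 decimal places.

1454.94

ε = (∂Q_X/∂P_Y)·(P_Y/Q_X) ⇒ ∂Q_X/∂P_Y = ε·Q_X/P_Y = 1.37 × 3186/3 ≈ 1454.94.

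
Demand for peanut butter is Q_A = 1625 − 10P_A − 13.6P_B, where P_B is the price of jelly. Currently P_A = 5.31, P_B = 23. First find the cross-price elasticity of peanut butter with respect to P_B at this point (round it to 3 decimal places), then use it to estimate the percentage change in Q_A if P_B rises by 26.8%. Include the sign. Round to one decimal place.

-6.6%

At P_A = 5.31, P_B = 23: Q_A = 1259.1.
∂Q_A/∂P_B = -13.6.
ε = (∂Q_A/∂P_B)(P_B/Q_A) = -13.6000 × 23/1259.1 ≈ -0.248.
%ΔQ_A ≈ ε × %ΔP_B = -0.248 × (26.8%) = -6.6%.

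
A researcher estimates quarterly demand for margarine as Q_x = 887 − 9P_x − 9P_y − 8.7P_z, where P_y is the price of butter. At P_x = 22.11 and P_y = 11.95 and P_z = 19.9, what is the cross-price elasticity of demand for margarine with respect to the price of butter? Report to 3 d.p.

-0.264

At P_x = 22.11 and P_y = 11.95 and P_z = 19.9: Q_x = 407.33.
∂Q_x/∂P_y = -9.
ε = (∂Q_x/∂P_y)(P_y/Q_x) = -9 × (11.95/407.33) ≈ -0.264.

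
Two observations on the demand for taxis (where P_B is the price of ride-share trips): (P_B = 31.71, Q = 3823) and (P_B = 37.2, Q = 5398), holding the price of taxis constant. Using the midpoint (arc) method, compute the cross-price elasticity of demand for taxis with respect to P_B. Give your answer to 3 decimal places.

ΔQ_A = 5398 − 3823 = 1575; ΔP_B = 37.2 − 31.71 = 5.49.
Midpoints: Q̄_A = 4610.5, P̄_B = 34.45.
ε = (ΔQ_A/Q̄_A)/(ΔP_B/P̄_B) = (1575/4610.5)/(5.49/34.45) ≈ 2.144.
ε > 0: taxis and ride-share trips are substitutes.

2.144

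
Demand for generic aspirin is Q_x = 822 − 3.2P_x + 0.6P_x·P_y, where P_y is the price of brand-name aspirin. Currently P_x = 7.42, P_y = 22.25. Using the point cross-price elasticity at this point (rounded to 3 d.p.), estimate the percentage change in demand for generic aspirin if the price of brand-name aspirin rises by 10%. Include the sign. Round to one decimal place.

1.1%

At P_x = 7.42, P_y = 22.25: Q_x = 897.313.
∂Q_x/∂P_y = 0.6P_x = 4.4520.
ε = (∂Q_x/∂P_y)(P_y/Q_x) = 4.4520 × 22.25/897.313 ≈ 0.110.
%ΔQ_x ≈ ε × %ΔP_y = 0.110 × (10%) = 1.1%.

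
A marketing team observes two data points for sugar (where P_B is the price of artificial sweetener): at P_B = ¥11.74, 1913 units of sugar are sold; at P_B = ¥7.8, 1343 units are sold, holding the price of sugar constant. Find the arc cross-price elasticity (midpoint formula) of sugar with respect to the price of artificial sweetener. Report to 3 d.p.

ΔQ_A = 1343 − 1913 = -570; ΔP_B = 7.8 − 11.74 = -3.94.
Midpoints: Q̄_A = 1628.0, P̄_B = 9.77.
ε = (ΔQ_A/Q̄_A)/(ΔP_B/P̄_B) = (-570/1628.0)/(-3.94/9.77) ≈ 0.868.
ε > 0: sugar and artificial sweetener are substitutes.

0.868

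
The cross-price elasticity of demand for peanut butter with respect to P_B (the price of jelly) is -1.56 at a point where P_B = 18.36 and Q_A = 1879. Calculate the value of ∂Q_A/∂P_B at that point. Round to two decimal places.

-159.65

ε = (∂Q_A/∂P_B)·(P_B/Q_A) ⇒ ∂Q_A/∂P_B = ε·Q_A/P_B = -1.56 × 1879/18.36 ≈ -159.65.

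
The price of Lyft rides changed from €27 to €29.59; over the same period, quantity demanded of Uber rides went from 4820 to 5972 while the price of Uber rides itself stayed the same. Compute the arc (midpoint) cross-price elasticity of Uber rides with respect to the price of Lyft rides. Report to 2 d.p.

2.33

ΔQ_A = 5972 − 4820 = 1152; ΔP_B = 29.59 − 27 = 2.59.
Midpoints: Q̄_A = 5396.0, P̄_B = 28.30.
ε = (ΔQ_A/Q̄_A)/(ΔP_B/P̄_B) = (1152/5396.0)/(2.59/28.30) ≈ 2.33.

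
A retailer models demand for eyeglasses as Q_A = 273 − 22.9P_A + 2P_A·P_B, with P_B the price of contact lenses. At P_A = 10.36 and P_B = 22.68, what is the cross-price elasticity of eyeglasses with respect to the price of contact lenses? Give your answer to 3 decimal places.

0.929

At P_A = 10.36 and P_B = 22.68: Q_A = 505.686.
∂Q_A/∂P_B = 2P_A = 2(10.36) = 20.7200.
ε = (∂Q_A/∂P_B)(P_B/Q_A) = 20.7200 × (22.68/505.686) ≈ 0.929.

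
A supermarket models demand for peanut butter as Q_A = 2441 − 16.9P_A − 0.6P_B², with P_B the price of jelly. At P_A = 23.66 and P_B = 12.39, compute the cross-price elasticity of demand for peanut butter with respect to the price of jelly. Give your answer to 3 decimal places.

At P_A = 23.66 and P_B = 12.39: Q_A = 1949.039.
∂Q_A/∂P_B = -1.2P_B = -1.2(12.39) = -14.8680.
ε = (∂Q_A/∂P_B)(P_B/Q_A) = -14.8680 × (12.39/1949.039) ≈ -0.095.
ε < 0: complements.

-0.095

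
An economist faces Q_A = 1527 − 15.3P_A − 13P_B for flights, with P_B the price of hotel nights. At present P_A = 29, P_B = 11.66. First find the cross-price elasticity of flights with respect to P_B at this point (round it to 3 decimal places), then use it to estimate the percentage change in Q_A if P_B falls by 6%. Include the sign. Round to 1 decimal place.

1.0%

At P_A = 29, P_B = 11.66: Q_A = 931.72.
∂Q_A/∂P_B = -13.
ε = (∂Q_A/∂P_B)(P_B/Q_A) = -13.0000 × 11.66/931.72 ≈ -0.163.
%ΔQ_A ≈ ε × %ΔP_B = -0.163 × (-6%) = 1.0%.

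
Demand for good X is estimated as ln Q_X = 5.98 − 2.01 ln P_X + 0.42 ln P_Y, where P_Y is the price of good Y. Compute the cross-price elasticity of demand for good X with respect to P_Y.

In a log-linear (constant-elasticity) demand function, the coefficient on ln P_Y is the cross-price elasticity.
ε = 0.42. Positive, so good X and good Y are substitutes.

0.42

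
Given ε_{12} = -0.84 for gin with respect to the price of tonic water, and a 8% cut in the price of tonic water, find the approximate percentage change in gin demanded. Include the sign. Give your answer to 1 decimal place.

%ΔQ ≈ ε × %ΔP of tonic water = -0.84 × (-8%) = 6.7%.

6.7%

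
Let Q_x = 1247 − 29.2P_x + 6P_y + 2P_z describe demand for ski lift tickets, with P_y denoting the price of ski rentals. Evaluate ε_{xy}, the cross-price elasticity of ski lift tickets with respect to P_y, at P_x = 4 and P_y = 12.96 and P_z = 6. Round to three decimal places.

0.064

At P_x = 4 and P_y = 12.96 and P_z = 6: Q_x = 1219.96.
∂Q_x/∂P_y = 6.
ε = (∂Q_x/∂P_y)(P_y/Q_x) = 6 × (12.96/1219.96) ≈ 0.064.
Since ε > 0, ski lift tickets and ski rentals are substitutes.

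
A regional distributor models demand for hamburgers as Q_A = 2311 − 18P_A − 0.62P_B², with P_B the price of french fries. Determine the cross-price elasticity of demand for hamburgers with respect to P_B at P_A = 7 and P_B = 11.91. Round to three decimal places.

-0.084

At P_A = 7 and P_B = 11.91: Q_A = 2097.054.
∂Q_A/∂P_B = -1.24P_B = -1.24(11.91) = -14.7684.
ε = (∂Q_A/∂P_B)(P_B/Q_A) = -14.7684 × (11.91/2097.054) ≈ -0.084.
ε < 0: complements.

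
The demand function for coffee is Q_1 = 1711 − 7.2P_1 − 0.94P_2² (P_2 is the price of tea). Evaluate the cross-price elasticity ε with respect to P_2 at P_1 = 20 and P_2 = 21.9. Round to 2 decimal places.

At P_1 = 20 and P_2 = 21.9: Q_1 = 1116.167.
∂Q_1/∂P_2 = -1.88P_2 = -1.88(21.9) = -41.1720.
ε = (∂Q_1/∂P_2)(P_2/Q_1) = -41.1720 × (21.9/1116.167) ≈ -0.81.

-0.81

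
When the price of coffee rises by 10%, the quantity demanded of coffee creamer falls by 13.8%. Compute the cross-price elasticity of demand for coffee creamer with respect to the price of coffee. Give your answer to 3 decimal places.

ε = (%ΔQ of coffee creamer) / (%ΔP of coffee) = (-13.8%) / (10%) ≈ -1.380.
Negative cross-price elasticity: complements.

-1.380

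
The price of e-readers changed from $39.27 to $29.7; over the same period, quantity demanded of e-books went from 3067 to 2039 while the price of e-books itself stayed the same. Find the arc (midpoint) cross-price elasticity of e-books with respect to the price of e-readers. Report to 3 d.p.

ΔQ_A = 2039 − 3067 = -1028; ΔP_B = 29.7 − 39.27 = -9.57.
Midpoints: Q̄_A = 2553.0, P̄_B = 34.48.
ε = (ΔQ_A/Q̄_A)/(ΔP_B/P̄_B) = (-1028/2553.0)/(-9.57/34.48) ≈ 1.451.
ε > 0: e-books and e-readers are substitutes.

1.451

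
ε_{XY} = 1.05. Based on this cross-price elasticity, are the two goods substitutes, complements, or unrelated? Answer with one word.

ε = 1.05 > 0, so a higher price of good Y raises demand for good X: substitutes.

substitutes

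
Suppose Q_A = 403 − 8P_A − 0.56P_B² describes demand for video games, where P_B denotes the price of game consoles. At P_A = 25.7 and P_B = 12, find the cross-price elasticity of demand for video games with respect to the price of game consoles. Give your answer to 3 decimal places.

-1.381

At P_A = 25.7 and P_B = 12: Q_A = 116.76.
∂Q_A/∂P_B = -1.12P_B = -1.12(12) = -13.4400.
ε = (∂Q_A/∂P_B)(P_B/Q_A) = -13.4400 × (12/116.76) ≈ -1.381.
ε < 0: complements.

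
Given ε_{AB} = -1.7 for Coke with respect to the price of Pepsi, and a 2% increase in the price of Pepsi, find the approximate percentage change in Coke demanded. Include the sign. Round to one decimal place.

-3.4%

%ΔQ ≈ ε × %ΔP of Pepsi = -1.7 × (2%) = -3.4%.
Demand for Coke falls by about 3.4%.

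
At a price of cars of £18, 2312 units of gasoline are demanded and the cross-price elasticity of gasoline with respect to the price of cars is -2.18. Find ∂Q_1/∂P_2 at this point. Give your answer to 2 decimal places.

-280.01

ε = (∂Q_1/∂P_2)·(P_2/Q_1) ⇒ ∂Q_1/∂P_2 = ε·Q_1/P_2 = -2.18 × 2312/18 ≈ -280.01.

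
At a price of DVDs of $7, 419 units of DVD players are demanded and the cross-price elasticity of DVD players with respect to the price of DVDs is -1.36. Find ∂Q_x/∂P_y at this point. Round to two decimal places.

ε = (∂Q_x/∂P_y)·(P_y/Q_x) ⇒ ∂Q_x/∂P_y = ε·Q_x/P_y = -1.36 × 419/7 ≈ -81.41.

-81.41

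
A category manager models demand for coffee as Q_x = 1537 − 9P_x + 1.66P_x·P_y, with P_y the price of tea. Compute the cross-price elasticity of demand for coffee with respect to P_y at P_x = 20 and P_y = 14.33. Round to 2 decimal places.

At P_x = 20 and P_y = 14.33: Q_x = 1832.756.
∂Q_x/∂P_y = 1.66P_x = 1.66(20) = 33.2000.
ε = (∂Q_x/∂P_y)(P_y/Q_x) = 33.2000 × (14.33/1832.756) ≈ 0.26.

0.26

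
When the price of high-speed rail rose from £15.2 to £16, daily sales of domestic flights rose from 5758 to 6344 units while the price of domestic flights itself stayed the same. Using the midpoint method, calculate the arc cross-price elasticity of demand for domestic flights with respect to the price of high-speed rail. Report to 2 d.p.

ΔQ_A = 6344 − 5758 = 586; ΔP_B = 16 − 15.2 = 0.8.
Midpoints: Q̄_A = 6051.0, P̄_B = 15.60.
ε = (ΔQ_A/Q̄_A)/(ΔP_B/P̄_B) = (586/6051.0)/(0.8/15.60) ≈ 1.89.
ε > 0: domestic flights and high-speed rail are substitutes.

1.89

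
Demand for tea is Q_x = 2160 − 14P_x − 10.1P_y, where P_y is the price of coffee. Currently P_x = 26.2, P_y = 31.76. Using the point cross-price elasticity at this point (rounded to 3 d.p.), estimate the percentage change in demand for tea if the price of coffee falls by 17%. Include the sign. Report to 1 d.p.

3.7%

At P_x = 26.2, P_y = 31.76: Q_x = 1472.424.
∂Q_x/∂P_y = -10.1.
ε = (∂Q_x/∂P_y)(P_y/Q_x) = -10.1000 × 31.76/1472.424 ≈ -0.218.
%ΔQ_x ≈ ε × %ΔP_y = -0.218 × (-17%) = 3.7%.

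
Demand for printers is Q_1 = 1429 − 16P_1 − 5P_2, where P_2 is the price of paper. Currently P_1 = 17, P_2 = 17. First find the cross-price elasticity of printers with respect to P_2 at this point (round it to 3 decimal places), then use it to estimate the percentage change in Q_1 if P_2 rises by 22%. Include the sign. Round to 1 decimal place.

At P_1 = 17, P_2 = 17: Q_1 = 1072.
∂Q_1/∂P_2 = -5.
ε = (∂Q_1/∂P_2)(P_2/Q_1) = -5.0000 × 17/1072 ≈ -0.079.
%ΔQ_1 ≈ ε × %ΔP_2 = -0.079 × (22%) = -1.7%.

-1.7%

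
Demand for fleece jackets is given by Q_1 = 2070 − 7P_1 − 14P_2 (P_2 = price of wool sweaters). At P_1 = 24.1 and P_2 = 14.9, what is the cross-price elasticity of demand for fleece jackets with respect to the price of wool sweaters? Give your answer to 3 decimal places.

At P_1 = 24.1 and P_2 = 14.9: Q_1 = 1692.7.
∂Q_1/∂P_2 = -14.
ε = (∂Q_1/∂P_2)(P_2/Q_1) = -14 × (14.9/1692.7) ≈ -0.123.
Since ε < 0, fleece jackets and wool sweaters are complements.

-0.123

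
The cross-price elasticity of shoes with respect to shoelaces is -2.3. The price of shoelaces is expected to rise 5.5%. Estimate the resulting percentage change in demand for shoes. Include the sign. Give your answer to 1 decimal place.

-12.7%

%ΔQ ≈ ε × %ΔP of shoelaces = -2.3 × (5.5%) = -12.7%.
Demand for shoes falls by about 12.7%.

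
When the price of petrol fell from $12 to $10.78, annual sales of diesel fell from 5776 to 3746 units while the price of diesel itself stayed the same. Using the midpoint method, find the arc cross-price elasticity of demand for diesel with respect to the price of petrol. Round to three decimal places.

ΔQ_A = 3746 − 5776 = -2030; ΔP_B = 10.78 − 12 = -1.22.
Midpoints: Q̄_A = 4761.0, P̄_B = 11.39.
ε = (ΔQ_A/Q̄_A)/(ΔP_B/P̄_B) = (-2030/4761.0)/(-1.22/11.39) ≈ 3.981.

3.981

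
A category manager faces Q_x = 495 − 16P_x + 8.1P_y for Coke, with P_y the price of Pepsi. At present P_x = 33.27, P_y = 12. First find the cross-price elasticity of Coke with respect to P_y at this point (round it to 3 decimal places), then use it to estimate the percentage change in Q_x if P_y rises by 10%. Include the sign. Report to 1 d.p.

16.2%

At P_x = 33.27, P_y = 12: Q_x = 59.88.
∂Q_x/∂P_y = 8.1.
ε = (∂Q_x/∂P_y)(P_y/Q_x) = 8.1000 × 12/59.88 ≈ 1.623.
%ΔQ_x ≈ ε × %ΔP_y = 1.623 × (10%) = 16.2%.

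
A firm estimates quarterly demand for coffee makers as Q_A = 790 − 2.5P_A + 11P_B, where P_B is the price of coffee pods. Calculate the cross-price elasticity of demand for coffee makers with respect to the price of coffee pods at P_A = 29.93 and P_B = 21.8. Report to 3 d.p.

At P_A = 29.93 and P_B = 21.8: Q_A = 954.975.
∂Q_A/∂P_B = 11.
ε = (∂Q_A/∂P_B)(P_B/Q_A) = 11 × (21.8/954.975) ≈ 0.251.

0.251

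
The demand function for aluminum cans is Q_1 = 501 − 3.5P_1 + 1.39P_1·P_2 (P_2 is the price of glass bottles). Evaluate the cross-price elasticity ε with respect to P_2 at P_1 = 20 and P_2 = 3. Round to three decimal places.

0.162

At P_1 = 20 and P_2 = 3: Q_1 = 514.4.
∂Q_1/∂P_2 = 1.39P_1 = 1.39(20) = 27.8000.
ε = (∂Q_1/∂P_2)(P_2/Q_1) = 27.8000 × (3/514.4) ≈ 0.162.
ε > 0: substitutes.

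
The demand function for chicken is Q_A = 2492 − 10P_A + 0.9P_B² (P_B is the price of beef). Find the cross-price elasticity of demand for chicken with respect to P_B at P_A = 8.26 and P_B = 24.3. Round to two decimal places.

0.36

At P_A = 8.26 and P_B = 24.3: Q_A = 2940.841.
∂Q_A/∂P_B = 1.8P_B = 1.8(24.3) = 43.7400.
ε = (∂Q_A/∂P_B)(P_B/Q_A) = 43.7400 × (24.3/2940.841) ≈ 0.36.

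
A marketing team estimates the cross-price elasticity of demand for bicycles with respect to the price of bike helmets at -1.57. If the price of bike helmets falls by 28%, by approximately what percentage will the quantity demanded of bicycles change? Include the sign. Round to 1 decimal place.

44.0%

%ΔQ ≈ ε × %ΔP of bike helmets = -1.57 × (-28%) = 44.0%.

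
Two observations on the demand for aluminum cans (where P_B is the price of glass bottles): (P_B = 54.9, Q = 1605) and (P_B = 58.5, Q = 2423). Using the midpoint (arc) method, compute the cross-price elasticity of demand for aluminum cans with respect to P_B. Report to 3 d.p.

6.397

ΔQ_A = 2423 − 1605 = 818; ΔP_B = 58.5 − 54.9 = 3.6.
Midpoints: Q̄_A = 2014.0, P̄_B = 56.70.
ε = (ΔQ_A/Q̄_A)/(ΔP_B/P̄_B) = (818/2014.0)/(3.6/56.70) ≈ 6.397.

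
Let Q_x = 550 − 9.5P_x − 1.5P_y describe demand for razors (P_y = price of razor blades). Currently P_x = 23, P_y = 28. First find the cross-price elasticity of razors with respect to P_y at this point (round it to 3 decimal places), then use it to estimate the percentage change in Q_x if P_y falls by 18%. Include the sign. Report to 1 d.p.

2.6%

At P_x = 23, P_y = 28: Q_x = 289.5.
∂Q_x/∂P_y = -1.5.
ε = (∂Q_x/∂P_y)(P_y/Q_x) = -1.5000 × 28/289.5 ≈ -0.145.
%ΔQ_x ≈ ε × %ΔP_y = -0.145 × (-18%) = 2.6%.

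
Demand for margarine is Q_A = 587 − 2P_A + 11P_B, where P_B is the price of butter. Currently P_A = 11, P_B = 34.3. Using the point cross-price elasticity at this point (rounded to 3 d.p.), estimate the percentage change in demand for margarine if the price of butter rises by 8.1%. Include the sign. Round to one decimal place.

3.2%

At P_A = 11, P_B = 34.3: Q_A = 942.3.
∂Q_A/∂P_B = 11.
ε = (∂Q_A/∂P_B)(P_B/Q_A) = 11.0000 × 34.3/942.3 ≈ 0.400.
%ΔQ_A ≈ ε × %ΔP_B = 0.400 × (8.1%) = 3.2%.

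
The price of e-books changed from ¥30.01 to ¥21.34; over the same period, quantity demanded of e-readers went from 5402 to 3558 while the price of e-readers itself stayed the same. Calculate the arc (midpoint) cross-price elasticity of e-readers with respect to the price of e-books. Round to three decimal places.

ΔQ_A = 3558 − 5402 = -1844; ΔP_B = 21.34 − 30.01 = -8.67.
Midpoints: Q̄_A = 4480.0, P̄_B = 25.68.
ε = (ΔQ_A/Q̄_A)/(ΔP_B/P̄_B) = (-1844/4480.0)/(-8.67/25.68) ≈ 1.219.

1.219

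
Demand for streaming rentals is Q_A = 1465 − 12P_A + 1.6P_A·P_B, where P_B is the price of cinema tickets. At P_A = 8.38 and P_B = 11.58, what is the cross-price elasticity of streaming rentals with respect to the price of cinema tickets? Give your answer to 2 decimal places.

0.10

At P_A = 8.38 and P_B = 11.58: Q_A = 1519.705.
∂Q_A/∂P_B = 1.6P_A = 1.6(8.38) = 13.4080.
ε = (∂Q_A/∂P_B)(P_B/Q_A) = 13.4080 × (11.58/1519.705) ≈ 0.10.
ε > 0: substitutes.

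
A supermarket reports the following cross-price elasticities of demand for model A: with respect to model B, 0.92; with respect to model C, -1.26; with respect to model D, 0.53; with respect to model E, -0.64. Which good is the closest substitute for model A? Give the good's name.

Substitutes have ε > 0. Among the positive values, 0.92 (model B) is largest.

model B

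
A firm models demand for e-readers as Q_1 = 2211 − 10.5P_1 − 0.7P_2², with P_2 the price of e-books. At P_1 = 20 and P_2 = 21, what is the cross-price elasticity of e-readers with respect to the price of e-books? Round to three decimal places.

-0.365

At P_1 = 20 and P_2 = 21: Q_1 = 1692.3.
∂Q_1/∂P_2 = -1.4P_2 = -1.4(21) = -29.4000.
ε = (∂Q_1/∂P_2)(P_2/Q_1) = -29.4000 × (21/1692.3) ≈ -0.365.
ε < 0: complements.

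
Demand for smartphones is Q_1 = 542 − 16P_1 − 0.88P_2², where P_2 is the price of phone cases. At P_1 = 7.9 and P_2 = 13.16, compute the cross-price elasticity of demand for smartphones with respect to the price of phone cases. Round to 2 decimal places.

-1.16

At P_1 = 7.9 and P_2 = 13.16: Q_1 = 263.197.
∂Q_1/∂P_2 = -1.76P_2 = -1.76(13.16) = -23.1616.
ε = (∂Q_1/∂P_2)(P_2/Q_1) = -23.1616 × (13.16/263.197) ≈ -1.16.
ε < 0: complements.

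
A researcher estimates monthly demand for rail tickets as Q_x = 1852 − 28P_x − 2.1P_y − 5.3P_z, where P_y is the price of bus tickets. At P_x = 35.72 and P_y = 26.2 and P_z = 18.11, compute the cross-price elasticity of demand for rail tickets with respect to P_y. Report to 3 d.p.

At P_x = 35.72 and P_y = 26.2 and P_z = 18.11: Q_x = 700.837.
∂Q_x/∂P_y = -2.1.
ε = (∂Q_x/∂P_y)(P_y/Q_x) = -2.1 × (26.2/700.837) ≈ -0.079.
Since ε < 0, rail tickets and bus tickets are complements.

-0.079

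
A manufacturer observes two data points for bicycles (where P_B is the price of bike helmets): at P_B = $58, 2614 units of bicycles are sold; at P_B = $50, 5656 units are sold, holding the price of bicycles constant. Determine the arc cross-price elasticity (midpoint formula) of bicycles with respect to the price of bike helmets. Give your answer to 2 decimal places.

-4.97

ΔQ_A = 5656 − 2614 = 3042; ΔP_B = 50 − 58 = -8.
Midpoints: Q̄_A = 4135.0, P̄_B = 54.00.
ε = (ΔQ_A/Q̄_A)/(ΔP_B/P̄_B) = (3042/4135.0)/(-8/54.00) ≈ -4.97.
ε < 0: bicycles and bike helmets are complements.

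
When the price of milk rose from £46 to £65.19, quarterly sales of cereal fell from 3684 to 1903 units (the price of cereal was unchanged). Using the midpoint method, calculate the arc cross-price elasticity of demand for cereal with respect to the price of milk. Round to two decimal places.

ΔQ_A = 1903 − 3684 = -1781; ΔP_B = 65.19 − 46 = 19.19.
Midpoints: Q̄_A = 2793.5, P̄_B = 55.59.
ε = (ΔQ_A/Q̄_A)/(ΔP_B/P̄_B) = (-1781/2793.5)/(19.19/55.59) ≈ -1.85.
ε < 0: cereal and milk are complements.

-1.85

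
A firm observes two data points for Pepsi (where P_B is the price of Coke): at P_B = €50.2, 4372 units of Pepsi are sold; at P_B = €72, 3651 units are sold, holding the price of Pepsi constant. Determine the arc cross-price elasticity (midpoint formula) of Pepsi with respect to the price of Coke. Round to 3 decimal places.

-0.504

ΔQ_A = 3651 − 4372 = -721; ΔP_B = 72 − 50.2 = 21.8.
Midpoints: Q̄_A = 4011.5, P̄_B = 61.10.
ε = (ΔQ_A/Q̄_A)/(ΔP_B/P̄_B) = (-721/4011.5)/(21.8/61.10) ≈ -0.504.
ε < 0: Pepsi and Coke are complements.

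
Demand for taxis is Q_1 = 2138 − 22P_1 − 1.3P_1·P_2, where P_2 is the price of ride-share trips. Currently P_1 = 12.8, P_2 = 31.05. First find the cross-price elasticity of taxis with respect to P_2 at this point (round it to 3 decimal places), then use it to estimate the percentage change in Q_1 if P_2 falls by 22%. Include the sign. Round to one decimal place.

At P_1 = 12.8, P_2 = 31.05: Q_1 = 1339.728.
∂Q_1/∂P_2 = -1.3P_1 = -16.6400.
ε = (∂Q_1/∂P_2)(P_2/Q_1) = -16.6400 × 31.05/1339.728 ≈ -0.386.
%ΔQ_1 ≈ ε × %ΔP_2 = -0.386 × (-22%) = 8.5%.

8.5%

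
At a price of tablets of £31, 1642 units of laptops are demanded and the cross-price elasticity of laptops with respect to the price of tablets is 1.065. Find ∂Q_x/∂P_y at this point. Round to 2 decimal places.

56.41

ε = (∂Q_x/∂P_y)·(P_y/Q_x) ⇒ ∂Q_x/∂P_y = ε·Q_x/P_y = 1.065 × 1642/31 ≈ 56.41.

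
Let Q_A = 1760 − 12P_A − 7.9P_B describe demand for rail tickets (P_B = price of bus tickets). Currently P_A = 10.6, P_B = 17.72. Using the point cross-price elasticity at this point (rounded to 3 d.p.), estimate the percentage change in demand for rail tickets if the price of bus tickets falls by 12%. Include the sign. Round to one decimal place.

At P_A = 10.6, P_B = 17.72: Q_A = 1492.812.
∂Q_A/∂P_B = -7.9.
ε = (∂Q_A/∂P_B)(P_B/Q_A) = -7.9000 × 17.72/1492.812 ≈ -0.094.
%ΔQ_A ≈ ε × %ΔP_B = -0.094 × (-12%) = 1.1%.

1.1%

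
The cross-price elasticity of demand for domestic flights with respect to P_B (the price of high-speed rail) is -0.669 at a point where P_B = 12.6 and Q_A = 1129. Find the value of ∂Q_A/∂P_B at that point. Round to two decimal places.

ε = (∂Q_A/∂P_B)·(P_B/Q_A) ⇒ ∂Q_A/∂P_B = ε·Q_A/P_B = -0.669 × 1129/12.6 ≈ -59.94.

-59.94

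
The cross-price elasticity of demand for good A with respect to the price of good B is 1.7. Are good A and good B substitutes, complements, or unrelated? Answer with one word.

substitutes

ε = 1.7 > 0, so a higher price of good B raises demand for good A: substitutes.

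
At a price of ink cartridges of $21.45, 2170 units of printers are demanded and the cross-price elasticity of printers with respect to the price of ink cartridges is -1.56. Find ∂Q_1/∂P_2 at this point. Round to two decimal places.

ε = (∂Q_1/∂P_2)·(P_2/Q_1) ⇒ ∂Q_1/∂P_2 = ε·Q_1/P_2 = -1.56 × 2170/21.45 ≈ -157.82.

-157.82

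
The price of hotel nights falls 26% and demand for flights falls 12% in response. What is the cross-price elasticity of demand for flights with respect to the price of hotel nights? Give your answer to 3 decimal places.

0.462

ε = (%ΔQ of flights) / (%ΔP of hotel nights) = (-12%) / (-26%) ≈ 0.462.
Positive cross-price elasticity: substitutes.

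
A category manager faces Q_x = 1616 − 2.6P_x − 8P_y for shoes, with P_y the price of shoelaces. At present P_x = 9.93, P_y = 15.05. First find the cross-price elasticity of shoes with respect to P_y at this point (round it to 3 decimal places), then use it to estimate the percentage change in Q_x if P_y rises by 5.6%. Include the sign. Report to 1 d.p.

-0.5%

At P_x = 9.93, P_y = 15.05: Q_x = 1469.782.
∂Q_x/∂P_y = -8.
ε = (∂Q_x/∂P_y)(P_y/Q_x) = -8.0000 × 15.05/1469.782 ≈ -0.082.
%ΔQ_x ≈ ε × %ΔP_y = -0.082 × (5.6%) = -0.5%.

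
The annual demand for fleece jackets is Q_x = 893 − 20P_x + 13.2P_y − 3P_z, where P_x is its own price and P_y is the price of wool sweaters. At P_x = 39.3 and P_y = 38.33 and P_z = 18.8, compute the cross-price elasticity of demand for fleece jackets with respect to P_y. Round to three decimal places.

0.909

At P_x = 39.3 and P_y = 38.33 and P_z = 18.8: Q_x = 556.556.
∂Q_x/∂P_y = 13.2.
ε = (∂Q_x/∂P_y)(P_y/Q_x) = 13.2 × (38.33/556.556) ≈ 0.909.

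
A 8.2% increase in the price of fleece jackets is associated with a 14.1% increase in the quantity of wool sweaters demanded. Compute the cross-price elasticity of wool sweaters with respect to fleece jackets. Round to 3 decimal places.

ε = (%ΔQ of wool sweaters) / (%ΔP of fleece jackets) = (14.1%) / (8.2%) ≈ 1.720.
Positive cross-price elasticity: substitutes.

1.720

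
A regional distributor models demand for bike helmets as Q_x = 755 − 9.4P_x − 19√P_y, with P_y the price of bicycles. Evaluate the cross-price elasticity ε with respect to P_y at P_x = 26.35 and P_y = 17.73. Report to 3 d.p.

-0.094

At P_x = 26.35 and P_y = 17.73: Q_x = 427.307.
∂Q_x/∂P_y = -19/(2√P_y) = -19/(2√17.73) = -2.2562.
ε = (∂Q_x/∂P_y)(P_y/Q_x) = -2.2562 × (17.73/427.307) ≈ -0.094.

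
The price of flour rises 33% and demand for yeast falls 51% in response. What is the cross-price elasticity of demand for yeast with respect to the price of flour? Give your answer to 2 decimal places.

ε = (%ΔQ of yeast) / (%ΔP of flour) = (-51%) / (33%) ≈ -1.55.

-1.55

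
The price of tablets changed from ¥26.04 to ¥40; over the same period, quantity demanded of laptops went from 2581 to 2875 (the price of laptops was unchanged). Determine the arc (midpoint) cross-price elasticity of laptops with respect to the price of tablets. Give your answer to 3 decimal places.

ΔQ_A = 2875 − 2581 = 294; ΔP_B = 40 − 26.04 = 13.96.
Midpoints: Q̄_A = 2728.0, P̄_B = 33.02.
ε = (ΔQ_A/Q̄_A)/(ΔP_B/P̄_B) = (294/2728.0)/(13.96/33.02) ≈ 0.255.

0.255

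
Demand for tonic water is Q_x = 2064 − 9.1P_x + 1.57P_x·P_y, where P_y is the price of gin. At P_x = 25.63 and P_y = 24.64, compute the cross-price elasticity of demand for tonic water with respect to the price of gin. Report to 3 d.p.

0.351

At P_x = 25.63 and P_y = 24.64: Q_x = 2822.258.
∂Q_x/∂P_y = 1.57P_x = 1.57(25.63) = 40.2391.
ε = (∂Q_x/∂P_y)(P_y/Q_x) = 40.2391 × (24.64/2822.258) ≈ 0.351.
ε > 0: substitutes.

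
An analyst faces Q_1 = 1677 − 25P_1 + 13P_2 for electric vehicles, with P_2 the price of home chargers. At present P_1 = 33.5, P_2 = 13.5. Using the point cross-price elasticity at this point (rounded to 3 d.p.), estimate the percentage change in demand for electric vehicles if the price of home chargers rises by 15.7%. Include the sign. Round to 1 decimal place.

At P_1 = 33.5, P_2 = 13.5: Q_1 = 1015.
∂Q_1/∂P_2 = 13.
ε = (∂Q_1/∂P_2)(P_2/Q_1) = 13.0000 × 13.5/1015 ≈ 0.173.
%ΔQ_1 ≈ ε × %ΔP_2 = 0.173 × (15.7%) = 2.7%.

2.7%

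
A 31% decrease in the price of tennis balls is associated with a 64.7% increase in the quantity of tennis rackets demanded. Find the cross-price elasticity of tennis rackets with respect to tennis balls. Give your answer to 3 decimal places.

-2.087

ε = (%ΔQ of tennis rackets) / (%ΔP of tennis balls) = (64.7%) / (-31%) ≈ -2.087.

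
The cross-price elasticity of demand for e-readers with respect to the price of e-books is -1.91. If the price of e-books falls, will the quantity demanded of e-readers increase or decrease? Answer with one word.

ε < 0 and the price of e-books falls, so the quantity of e-readers moves in the opposite direction: it increases.

increase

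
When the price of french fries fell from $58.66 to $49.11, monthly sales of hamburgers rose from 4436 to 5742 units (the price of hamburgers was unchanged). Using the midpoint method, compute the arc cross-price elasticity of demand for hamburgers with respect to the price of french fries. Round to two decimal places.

-1.45

ΔQ_A = 5742 − 4436 = 1306; ΔP_B = 49.11 − 58.66 = -9.55.
Midpoints: Q̄_A = 5089.0, P̄_B = 53.88.
ε = (ΔQ_A/Q̄_A)/(ΔP_B/P̄_B) = (1306/5089.0)/(-9.55/53.88) ≈ -1.45.
ε < 0: hamburgers and french fries are complements.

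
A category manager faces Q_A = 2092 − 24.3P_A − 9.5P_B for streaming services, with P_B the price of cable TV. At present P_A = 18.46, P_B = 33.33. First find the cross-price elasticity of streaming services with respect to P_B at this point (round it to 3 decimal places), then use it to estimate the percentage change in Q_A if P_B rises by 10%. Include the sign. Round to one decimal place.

At P_A = 18.46, P_B = 33.33: Q_A = 1326.787.
∂Q_A/∂P_B = -9.5.
ε = (∂Q_A/∂P_B)(P_B/Q_A) = -9.5000 × 33.33/1326.787 ≈ -0.239.
%ΔQ_A ≈ ε × %ΔP_B = -0.239 × (10%) = -2.4%.

-2.4%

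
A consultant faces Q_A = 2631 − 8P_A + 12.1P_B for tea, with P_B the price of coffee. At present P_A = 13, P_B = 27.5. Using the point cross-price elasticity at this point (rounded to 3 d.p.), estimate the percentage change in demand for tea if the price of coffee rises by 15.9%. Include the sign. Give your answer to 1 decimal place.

1.8%

At P_A = 13, P_B = 27.5: Q_A = 2859.75.
∂Q_A/∂P_B = 12.1.
ε = (∂Q_A/∂P_B)(P_B/Q_A) = 12.1000 × 27.5/2859.75 ≈ 0.116.
%ΔQ_A ≈ ε × %ΔP_B = 0.116 × (15.9%) = 1.8%.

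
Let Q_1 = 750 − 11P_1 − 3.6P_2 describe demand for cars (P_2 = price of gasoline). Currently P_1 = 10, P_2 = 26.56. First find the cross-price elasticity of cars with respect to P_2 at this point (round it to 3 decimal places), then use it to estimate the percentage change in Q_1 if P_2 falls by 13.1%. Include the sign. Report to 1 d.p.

At P_1 = 10, P_2 = 26.56: Q_1 = 544.384.
∂Q_1/∂P_2 = -3.6.
ε = (∂Q_1/∂P_2)(P_2/Q_1) = -3.6000 × 26.56/544.384 ≈ -0.176.
%ΔQ_1 ≈ ε × %ΔP_2 = -0.176 × (-13.1%) = 2.3%.

2.3%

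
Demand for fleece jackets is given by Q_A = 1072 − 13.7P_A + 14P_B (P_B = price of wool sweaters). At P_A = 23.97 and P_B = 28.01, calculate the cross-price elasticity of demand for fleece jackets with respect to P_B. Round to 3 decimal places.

0.345

At P_A = 23.97 and P_B = 28.01: Q_A = 1135.751.
∂Q_A/∂P_B = 14.
ε = (∂Q_A/∂P_B)(P_B/Q_A) = 14 × (28.01/1135.751) ≈ 0.345.
Since ε > 0, fleece jackets and wool sweaters are substitutes.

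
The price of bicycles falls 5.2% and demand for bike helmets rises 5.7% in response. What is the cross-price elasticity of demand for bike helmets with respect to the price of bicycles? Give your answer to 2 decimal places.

ε = (%ΔQ of bike helmets) / (%ΔP of bicycles) = (5.7%) / (-5.2%) ≈ -1.10.
Negative cross-price elasticity: complements.

-1.10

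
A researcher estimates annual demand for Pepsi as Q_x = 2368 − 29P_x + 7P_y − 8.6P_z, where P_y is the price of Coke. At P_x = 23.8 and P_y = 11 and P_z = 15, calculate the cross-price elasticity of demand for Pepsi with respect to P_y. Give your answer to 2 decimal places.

0.05

At P_x = 23.8 and P_y = 11 and P_z = 15: Q_x = 1625.8.
∂Q_x/∂P_y = 7.
ε = (∂Q_x/∂P_y)(P_y/Q_x) = 7 × (11/1625.8) ≈ 0.05.
Since ε > 0, Pepsi and Coke are substitutes.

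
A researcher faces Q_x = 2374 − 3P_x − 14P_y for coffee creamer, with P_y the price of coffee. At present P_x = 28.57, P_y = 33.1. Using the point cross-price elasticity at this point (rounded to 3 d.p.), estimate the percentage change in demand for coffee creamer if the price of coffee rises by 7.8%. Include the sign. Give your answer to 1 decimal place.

-2.0%

At P_x = 28.57, P_y = 33.1: Q_x = 1824.89.
∂Q_x/∂P_y = -14.
ε = (∂Q_x/∂P_y)(P_y/Q_x) = -14.0000 × 33.1/1824.89 ≈ -0.254.
%ΔQ_x ≈ ε × %ΔP_y = -0.254 × (7.8%) = -2.0%.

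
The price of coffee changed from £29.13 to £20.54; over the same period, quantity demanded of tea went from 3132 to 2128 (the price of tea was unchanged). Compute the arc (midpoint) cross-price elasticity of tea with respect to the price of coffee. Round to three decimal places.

ΔQ_A = 2128 − 3132 = -1004; ΔP_B = 20.54 − 29.13 = -8.59.
Midpoints: Q̄_A = 2630.0, P̄_B = 24.84.
ε = (ΔQ_A/Q̄_A)/(ΔP_B/P̄_B) = (-1004/2630.0)/(-8.59/24.84) ≈ 1.104.
ε > 0: tea and coffee are substitutes.

1.104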